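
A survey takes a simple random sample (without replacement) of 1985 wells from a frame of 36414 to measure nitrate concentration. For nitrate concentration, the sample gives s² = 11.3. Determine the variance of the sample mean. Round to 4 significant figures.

Under SRS without replacement, Var(ȳ) = (1 − f)·s²/n with f = n/N = 1985/36414 = 0.05451200.
Var(ȳ) = (1 − 0.05451200)·11.3/1985 = 0.94548800·0.0056926952 = 0.005382375.

0.005382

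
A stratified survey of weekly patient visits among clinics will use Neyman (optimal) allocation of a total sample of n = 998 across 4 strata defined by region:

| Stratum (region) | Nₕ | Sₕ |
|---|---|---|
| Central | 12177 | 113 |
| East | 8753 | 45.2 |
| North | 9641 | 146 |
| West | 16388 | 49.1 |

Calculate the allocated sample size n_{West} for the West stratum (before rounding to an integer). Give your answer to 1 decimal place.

Neyman allocation: nₕ = n·NₕSₕ / Σⱼ NⱼSⱼ.
Σ NⱼSⱼ = 12177·113 + 8753·45.2 + 9641·146 + 16388·49.1 = 3.9838734 × 10^6.
n_{West} = 998·16388·49.1 / (3.9838734 × 10^6) = 201.6.

201.6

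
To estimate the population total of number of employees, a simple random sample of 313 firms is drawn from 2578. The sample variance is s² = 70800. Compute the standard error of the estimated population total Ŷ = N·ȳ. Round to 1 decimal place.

36342.9

Var(Ŷ) = N²·Var(ȳ) = N²·(1 − n/N)·s²/n.
f = 313/2578 = 0.12141195; Var(ȳ) = 0.87858805·70800/313 = 198.73493.
Var(Ŷ) = 2578² · 198.73493 = 1.320809 × 10^9.
SE(Ŷ) = √(1.320809 × 10^9) = 36342.9.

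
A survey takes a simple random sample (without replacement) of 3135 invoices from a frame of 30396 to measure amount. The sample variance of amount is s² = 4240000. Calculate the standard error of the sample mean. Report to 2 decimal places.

Under SRS without replacement, Var(ȳ) = (1 − f)·s²/n with f = n/N = 3135/30396 = 0.10313857.
Var(ȳ) = (1 − 0.10313857)·4240000/3135 = 0.89686143·1352.4721 = 1212.9801.
SE(ȳ) = √(1212.9801) = 34.83.

34.83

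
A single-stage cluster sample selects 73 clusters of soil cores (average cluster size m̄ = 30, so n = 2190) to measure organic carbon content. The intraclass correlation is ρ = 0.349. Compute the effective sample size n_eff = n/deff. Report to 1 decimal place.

deff = 1 + (30 − 1)·0.349 = 1 + 10.121 = 11.121.
n_eff = 2190 / 11.121 = 196.9.

196.9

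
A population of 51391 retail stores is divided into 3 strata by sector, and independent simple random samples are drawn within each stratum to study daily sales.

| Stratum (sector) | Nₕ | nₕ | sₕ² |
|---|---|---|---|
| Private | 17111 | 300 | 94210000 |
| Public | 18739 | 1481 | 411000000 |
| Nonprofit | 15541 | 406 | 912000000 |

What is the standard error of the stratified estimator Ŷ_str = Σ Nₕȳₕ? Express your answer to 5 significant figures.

2.6617 × 10^7

Var(Ŷ_str) = Σₕ Nₕ²(1 − fₕ)sₕ²/nₕ.
Private: 17111²·(1 − 300/17111)·94210000/300 = 9.0332637 × 10^13.
Public: 18739²·(1 − 1481/18739)·411000000/1481 = 8.9747764 × 10^13.
Nonprofit: 15541²·(1 − 406/15541)·912000000/406 = 5.2836032 × 10^14.
Sum = 7.0844072 × 10^14.
SE = √(7.0844072 × 10^14) = 2.6617 × 10^7.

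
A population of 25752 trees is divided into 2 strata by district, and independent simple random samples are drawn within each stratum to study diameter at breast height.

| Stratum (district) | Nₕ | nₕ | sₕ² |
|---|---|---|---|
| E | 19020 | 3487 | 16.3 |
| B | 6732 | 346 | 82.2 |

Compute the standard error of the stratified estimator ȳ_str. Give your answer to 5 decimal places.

0.13222

Var(ȳ_str) = Σₕ Wₕ²(1 − fₕ)sₕ²/nₕ with Wₕ = Nₕ/N, N = 25752.
E: Wₕ = 0.73858341; term = 0.73858341²·(1 − 0.18333333)·16.3/3487 = 0.002082474.
B: Wₕ = 0.26141659; term = 0.26141659²·(1 − 0.05139632)·82.2/346 = 0.015400925.
Sum = 0.017483399.
SE = √(0.017483399) = 0.13222.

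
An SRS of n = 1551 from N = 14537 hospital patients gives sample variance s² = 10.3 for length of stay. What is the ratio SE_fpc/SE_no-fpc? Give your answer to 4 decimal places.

0.9451

f = n/N = 1551/14537 = 0.10669327.
SE_no-fpc = √(s²/n) = 0.081491575; SE_fpc = √((1−f)s²/n) = 0.077021685.
Ratio = √(1−f) = 0.94514905.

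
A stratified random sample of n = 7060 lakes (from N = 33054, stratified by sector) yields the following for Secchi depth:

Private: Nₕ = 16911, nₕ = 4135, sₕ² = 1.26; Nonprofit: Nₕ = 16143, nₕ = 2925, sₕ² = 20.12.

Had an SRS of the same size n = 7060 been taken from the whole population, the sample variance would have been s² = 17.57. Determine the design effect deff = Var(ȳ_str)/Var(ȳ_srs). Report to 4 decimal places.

0.7172

Var(ȳ_str) = Σ Wₕ²(1−fₕ)sₕ²/nₕ with Wₕ = Nₕ/33054:
  Private: (16911/33054)²·(1−4135/16911)·1.26/4135 = 6.025751 × 10^-5
  Nonprofit: (16143/33054)²·(1−2925/16143)·20.12/2925 = 0.001343396
  → Var(ȳ_str) = 0.0014036535.
Var(ȳ_srs) = (1 − 7060/33054)·17.57/7060 = 0.0019571141.
deff = 0.0014036535 / 0.0019571141 = 0.7172.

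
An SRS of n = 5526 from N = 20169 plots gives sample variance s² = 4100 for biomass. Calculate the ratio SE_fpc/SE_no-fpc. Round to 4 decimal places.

f = n/N = 5526/20169 = 0.27398483.
SE_no-fpc = √(s²/n) = 0.86136355; SE_fpc = √((1−f)s²/n) = 0.73393794.
Ratio = √(1−f) = 0.85206524.

0.8521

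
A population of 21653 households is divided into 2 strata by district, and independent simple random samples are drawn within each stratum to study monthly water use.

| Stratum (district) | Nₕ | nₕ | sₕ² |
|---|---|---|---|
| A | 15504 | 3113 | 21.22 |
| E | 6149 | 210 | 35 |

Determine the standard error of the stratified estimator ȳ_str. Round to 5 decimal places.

Var(ȳ_str) = Σₕ Wₕ²(1 − fₕ)sₕ²/nₕ with Wₕ = Nₕ/N, N = 21653.
A: Wₕ = 0.71602087; term = 0.71602087²·(1 − 0.20078689)·21.22/3113 = 0.0027930597.
E: Wₕ = 0.28397913; term = 0.28397913²·(1 − 0.03415189)·35/210 = 0.012981666.
Sum = 0.015774726.
SE = √(0.015774726) = 0.12560.

0.12560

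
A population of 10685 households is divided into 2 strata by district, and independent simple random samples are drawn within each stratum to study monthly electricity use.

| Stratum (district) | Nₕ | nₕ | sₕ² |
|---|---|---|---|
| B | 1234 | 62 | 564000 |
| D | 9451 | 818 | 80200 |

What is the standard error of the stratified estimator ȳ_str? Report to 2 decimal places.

13.61

Var(ȳ_str) = Σₕ Wₕ²(1 − fₕ)sₕ²/nₕ with Wₕ = Nₕ/N, N = 10685.
B: Wₕ = 0.11548900; term = 0.11548900²·(1 − 0.05024311)·564000/62 = 115.23413.
D: Wₕ = 0.88451100; term = 0.88451100²·(1 − 0.08655169)·80200/818 = 70.066676.
Sum = 185.30081.
SE = √(185.30081) = 13.61.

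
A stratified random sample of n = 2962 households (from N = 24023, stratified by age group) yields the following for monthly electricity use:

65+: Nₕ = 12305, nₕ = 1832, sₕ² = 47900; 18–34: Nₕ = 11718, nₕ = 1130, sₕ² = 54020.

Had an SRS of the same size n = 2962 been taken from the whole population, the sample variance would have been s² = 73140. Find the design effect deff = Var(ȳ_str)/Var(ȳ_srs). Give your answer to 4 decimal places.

0.7445

Var(ȳ_str) = Σ Wₕ²(1−fₕ)sₕ²/nₕ with Wₕ = Nₕ/24023:
  65+: (12305/24023)²·(1−1832/12305)·47900/1832 = 5.8385941
  18–34: (11718/24023)²·(1−1130/11718)·54020/1130 = 10.277538
  → Var(ȳ_str) = 16.116132.
Var(ȳ_srs) = (1 − 2962/24023)·73140/2962 = 21.648193.
deff = 16.116132 / 21.648193 = 0.7445.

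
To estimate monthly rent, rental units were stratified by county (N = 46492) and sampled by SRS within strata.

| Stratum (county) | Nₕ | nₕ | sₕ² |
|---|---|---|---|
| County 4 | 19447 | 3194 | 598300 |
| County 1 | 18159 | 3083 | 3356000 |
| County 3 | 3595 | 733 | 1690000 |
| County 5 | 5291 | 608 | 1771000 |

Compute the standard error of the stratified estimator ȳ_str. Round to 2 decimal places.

14.48

Var(ȳ_str) = Σₕ Wₕ²(1 − fₕ)sₕ²/nₕ with Wₕ = Nₕ/N, N = 46492.
County 4: Wₕ = 0.41828702; term = 0.41828702²·(1 − 0.16424127)·598300/3194 = 27.391372.
County 1: Wₕ = 0.39058333; term = 0.39058333²·(1 − 0.16977807)·3356000/3083 = 137.87008.
County 3: Wₕ = 0.07732513; term = 0.07732513²·(1 − 0.20389430)·1690000/733 = 10.974754.
County 5: Wₕ = 0.11380453; term = 0.11380453²·(1 − 0.11491211)·1771000/608 = 33.390309.
Sum = 209.62652.
SE = √(209.62652) = 14.48.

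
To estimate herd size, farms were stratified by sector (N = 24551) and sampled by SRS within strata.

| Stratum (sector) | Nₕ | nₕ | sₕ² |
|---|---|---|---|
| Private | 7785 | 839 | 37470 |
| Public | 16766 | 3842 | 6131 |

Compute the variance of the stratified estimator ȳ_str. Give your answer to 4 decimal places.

4.5803

Var(ȳ_str) = Σₕ Wₕ²(1 − fₕ)sₕ²/nₕ with Wₕ = Nₕ/N, N = 24551.
Private: Wₕ = 0.31709503; term = 0.31709503²·(1 − 0.10777136)·37470/839 = 4.0066071.
Public: Wₕ = 0.68290497; term = 0.68290497²·(1 − 0.22915424)·6131/3842 = 0.57366981.
Sum = 4.5802769.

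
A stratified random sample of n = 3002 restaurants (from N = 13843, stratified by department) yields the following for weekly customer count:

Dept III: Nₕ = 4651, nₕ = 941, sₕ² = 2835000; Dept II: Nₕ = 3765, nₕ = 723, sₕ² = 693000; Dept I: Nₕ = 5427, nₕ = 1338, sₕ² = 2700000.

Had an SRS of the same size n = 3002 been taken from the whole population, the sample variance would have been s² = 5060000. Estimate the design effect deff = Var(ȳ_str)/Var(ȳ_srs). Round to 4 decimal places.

Var(ȳ_str) = Σ Wₕ²(1−fₕ)sₕ²/nₕ with Wₕ = Nₕ/13843:
  Dept III: (4651/13843)²·(1−941/4651)·2835000/941 = 271.28342
  Dept II: (3765/13843)²·(1−723/3765)·693000/723 = 57.287344
  Dept I: (5427/13843)²·(1−1338/5427)·2700000/1338 = 233.6814
  → Var(ȳ_str) = 562.25216.
Var(ȳ_srs) = (1 − 3002/13843)·5060000/3002 = 1320.0153.
deff = 562.25216 / 1320.0153 = 0.4259.

0.4259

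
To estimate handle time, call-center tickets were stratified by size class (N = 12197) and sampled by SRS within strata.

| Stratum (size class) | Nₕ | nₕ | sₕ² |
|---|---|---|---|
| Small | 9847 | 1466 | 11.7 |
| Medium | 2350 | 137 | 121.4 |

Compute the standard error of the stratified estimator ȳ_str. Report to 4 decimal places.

0.1882

Var(ȳ_str) = Σₕ Wₕ²(1 − fₕ)sₕ²/nₕ with Wₕ = Nₕ/N, N = 12197.
Small: Wₕ = 0.80732967; term = 0.80732967²·(1 − 0.14887783)·11.7/1466 = 0.004427368.
Medium: Wₕ = 0.19267033; term = 0.19267033²·(1 − 0.05829787)·121.4/137 = 0.030977142.
Sum = 0.03540451.
SE = √(0.03540451) = 0.1882.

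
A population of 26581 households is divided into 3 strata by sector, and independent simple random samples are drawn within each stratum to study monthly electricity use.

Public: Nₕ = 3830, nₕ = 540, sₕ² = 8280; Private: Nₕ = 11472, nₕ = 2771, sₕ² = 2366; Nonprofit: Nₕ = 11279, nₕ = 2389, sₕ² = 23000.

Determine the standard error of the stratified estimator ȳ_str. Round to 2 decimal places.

1.33

Var(ȳ_str) = Σₕ Wₕ²(1 − fₕ)sₕ²/nₕ with Wₕ = Nₕ/N, N = 26581.
Public: Wₕ = 0.14408788; term = 0.14408788²·(1 − 0.14099217)·8280/540 = 0.27345673.
Private: Wₕ = 0.43158647; term = 0.43158647²·(1 − 0.24154463)·2366/2771 = 0.12062682.
Nonprofit: Wₕ = 0.42432565; term = 0.42432565²·(1 − 0.21180956)·23000/2389 = 1.3662854.
Sum = 1.760369.
SE = √(1.760369) = 1.33.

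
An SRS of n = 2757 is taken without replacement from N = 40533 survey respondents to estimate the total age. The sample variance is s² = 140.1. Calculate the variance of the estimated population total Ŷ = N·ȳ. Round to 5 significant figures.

7.7808 × 10^7

Var(Ŷ) = N²·Var(ȳ) = N²·(1 − n/N)·s²/n.
f = 2757/40533 = 0.06801865; Var(ȳ) = 0.93198135·140.1/2757 = 0.047359662.
Var(Ŷ) = 40533² · 0.047359662 = 7.780833 × 10^7.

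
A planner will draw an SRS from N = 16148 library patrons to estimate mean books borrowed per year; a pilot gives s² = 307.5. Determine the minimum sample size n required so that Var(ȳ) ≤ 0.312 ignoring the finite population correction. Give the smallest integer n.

Without fpc, n₀ = s²/D = 307.5/0.312 = 985.5769.
Rounding up, n = 986.

986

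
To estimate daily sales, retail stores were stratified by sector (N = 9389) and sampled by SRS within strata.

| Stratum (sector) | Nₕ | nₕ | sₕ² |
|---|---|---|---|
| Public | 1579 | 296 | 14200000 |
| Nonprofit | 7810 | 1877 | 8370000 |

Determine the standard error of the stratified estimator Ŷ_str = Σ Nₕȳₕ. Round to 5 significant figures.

551190

Var(Ŷ_str) = Σₕ Nₕ²(1 − fₕ)sₕ²/nₕ.
Public: 1579²·(1 − 296/1579)·14200000/296 = 9.7186383 × 10^10.
Nonprofit: 7810²·(1 − 1877/7810)·8370000/1877 = 2.0662676 × 10^11.
Sum = 3.0381314 × 10^11.
SE = √(3.0381314 × 10^11) = 551190.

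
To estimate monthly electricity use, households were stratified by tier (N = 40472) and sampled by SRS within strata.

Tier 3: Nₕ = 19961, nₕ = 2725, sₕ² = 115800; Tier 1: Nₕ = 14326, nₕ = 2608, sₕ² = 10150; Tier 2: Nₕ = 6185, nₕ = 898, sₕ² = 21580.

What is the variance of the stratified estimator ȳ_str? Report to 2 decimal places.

9.80

Var(ȳ_str) = Σₕ Wₕ²(1 − fₕ)sₕ²/nₕ with Wₕ = Nₕ/N, N = 40472.
Tier 3: Wₕ = 0.49320518; term = 0.49320518²·(1 − 0.13651621)·115800/2725 = 8.9258894.
Tier 1: Wₕ = 0.35397312; term = 0.35397312²·(1 − 0.18204663)·10150/2608 = 0.3988665.
Tier 2: Wₕ = 0.15282170; term = 0.15282170²·(1 − 0.14518998)·21580/898 = 0.47974978.
Sum = 9.8045057.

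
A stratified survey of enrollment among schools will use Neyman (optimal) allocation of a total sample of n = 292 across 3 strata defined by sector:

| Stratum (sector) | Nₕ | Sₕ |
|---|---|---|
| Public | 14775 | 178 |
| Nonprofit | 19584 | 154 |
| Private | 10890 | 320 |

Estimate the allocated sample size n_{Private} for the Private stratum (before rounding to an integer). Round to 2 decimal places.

111.44

Neyman allocation: nₕ = n·NₕSₕ / Σⱼ NⱼSⱼ.
Σ NⱼSⱼ = 14775·178 + 19584·154 + 10890·320 = 9.130686 × 10^6.
n_{Private} = 292·10890·320 / (9.130686 × 10^6) = 111.44.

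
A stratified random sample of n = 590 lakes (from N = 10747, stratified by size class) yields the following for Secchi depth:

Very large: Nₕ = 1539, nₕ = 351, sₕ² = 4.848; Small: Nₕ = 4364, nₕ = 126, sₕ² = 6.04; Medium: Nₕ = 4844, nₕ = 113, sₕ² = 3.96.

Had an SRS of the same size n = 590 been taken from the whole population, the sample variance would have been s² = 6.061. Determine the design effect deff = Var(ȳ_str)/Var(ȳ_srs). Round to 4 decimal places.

Var(ȳ_str) = Σ Wₕ²(1−fₕ)sₕ²/nₕ with Wₕ = Nₕ/10747:
  Very large: (1539/10747)²·(1−351/1539)·4.848/351 = 2.1864324 × 10^-4
  Small: (4364/10747)²·(1−126/4364)·6.04/126 = 0.0076760464
  Medium: (4844/10747)²·(1−113/4844)·3.96/113 = 0.0069534338
  → Var(ȳ_str) = 0.014848123.
Var(ȳ_srs) = (1 − 590/10747)·6.061/590 = 0.00970891.
deff = 0.014848123 / 0.00970891 = 1.5293.

1.5293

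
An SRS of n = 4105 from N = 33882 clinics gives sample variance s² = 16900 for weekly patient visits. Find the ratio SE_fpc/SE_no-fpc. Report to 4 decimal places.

f = n/N = 4105/33882 = 0.12115578.
SE_no-fpc = √(s²/n) = 2.0290221; SE_fpc = √((1−f)s²/n) = 1.9021411.
Ratio = √(1−f) = 0.93746692.

0.9375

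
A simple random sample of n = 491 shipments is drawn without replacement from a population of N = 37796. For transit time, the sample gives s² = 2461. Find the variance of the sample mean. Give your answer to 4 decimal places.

4.9471

Under SRS without replacement, Var(ȳ) = (1 − f)·s²/n with f = n/N = 491/37796 = 0.01299079.
Var(ȳ) = (1 − 0.01299079)·2461/491 = 0.98700921·5.01222 = 4.9471072.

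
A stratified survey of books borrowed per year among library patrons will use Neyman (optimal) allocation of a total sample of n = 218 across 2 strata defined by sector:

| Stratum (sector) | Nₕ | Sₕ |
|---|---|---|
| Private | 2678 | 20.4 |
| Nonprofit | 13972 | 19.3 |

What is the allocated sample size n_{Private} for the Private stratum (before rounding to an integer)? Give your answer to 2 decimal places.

36.73

Neyman allocation: nₕ = n·NₕSₕ / Σⱼ NⱼSⱼ.
Σ NⱼSⱼ = 2678·20.4 + 13972·19.3 = 324290.8.
n_{Private} = 218·2678·20.4 / 324290.8 = 36.73.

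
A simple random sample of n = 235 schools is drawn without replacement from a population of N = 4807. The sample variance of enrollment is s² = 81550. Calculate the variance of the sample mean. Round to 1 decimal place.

Under SRS without replacement, Var(ȳ) = (1 − f)·s²/n with f = n/N = 235/4807 = 0.04888704.
Var(ȳ) = (1 − 0.04888704)·81550/235 = 0.95111296·347.02128 = 330.05643.

330.1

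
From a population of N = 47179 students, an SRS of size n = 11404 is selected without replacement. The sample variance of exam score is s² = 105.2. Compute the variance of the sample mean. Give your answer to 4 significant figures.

0.006995

Under SRS without replacement, Var(ȳ) = (1 − f)·s²/n with f = n/N = 11404/47179 = 0.24171771.
Var(ȳ) = (1 − 0.24171771)·105.2/11404 = 0.75828229·0.0092248334 = 0.0069950278.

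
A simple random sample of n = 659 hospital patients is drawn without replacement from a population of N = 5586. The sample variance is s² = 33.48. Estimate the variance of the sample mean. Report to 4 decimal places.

0.0448

Under SRS without replacement, Var(ȳ) = (1 − f)·s²/n with f = n/N = 659/5586 = 0.11797351.
Var(ȳ) = (1 − 0.11797351)·33.48/659 = 0.88202649·0.050804249 = 0.044810694.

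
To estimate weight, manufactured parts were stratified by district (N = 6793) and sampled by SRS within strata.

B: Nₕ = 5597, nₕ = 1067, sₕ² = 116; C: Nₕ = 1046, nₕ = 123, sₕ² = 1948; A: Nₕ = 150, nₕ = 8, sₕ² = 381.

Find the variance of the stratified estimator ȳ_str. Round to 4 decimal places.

0.4131

Var(ȳ_str) = Σₕ Wₕ²(1 − fₕ)sₕ²/nₕ with Wₕ = Nₕ/N, N = 6793.
B: Wₕ = 0.82393641; term = 0.82393641²·(1 − 0.19063784)·116/1067 = 0.05973431.
C: Wₕ = 0.15398204; term = 0.15398204²·(1 − 0.11759082)·1948/123 = 0.33135536.
A: Wₕ = 0.02208155; term = 0.02208155²·(1 − 0.05333333)·381/8 = 0.021983223.
Sum = 0.41307289.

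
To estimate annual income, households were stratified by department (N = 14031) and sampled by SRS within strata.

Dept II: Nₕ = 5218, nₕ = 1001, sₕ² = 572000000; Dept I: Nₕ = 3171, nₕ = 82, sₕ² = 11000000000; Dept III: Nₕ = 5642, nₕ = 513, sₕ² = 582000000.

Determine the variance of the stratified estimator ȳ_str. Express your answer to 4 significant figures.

6.905 × 10^6

Var(ȳ_str) = Σₕ Wₕ²(1 − fₕ)sₕ²/nₕ with Wₕ = Nₕ/N, N = 14031.
Dept II: Wₕ = 0.37189081; term = 0.37189081²·(1 − 0.19183595)·572000000/1001 = 63869.333.
Dept I: Wₕ = 0.22599957; term = 0.22599957²·(1 − 0.02585935)·11000000000/82 = 6.6744538 × 10^6.
Dept III: Wₕ = 0.40210961; term = 0.40210961²·(1 − 0.09092520)·582000000/513 = 166760.87.
Sum = 6.905084 × 10^6.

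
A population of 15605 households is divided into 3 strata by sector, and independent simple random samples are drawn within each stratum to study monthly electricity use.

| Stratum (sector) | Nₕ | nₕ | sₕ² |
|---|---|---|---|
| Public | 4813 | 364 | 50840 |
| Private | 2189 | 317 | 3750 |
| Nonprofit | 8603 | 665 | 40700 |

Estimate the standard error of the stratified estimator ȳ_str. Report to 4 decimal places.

Var(ȳ_str) = Σₕ Wₕ²(1 − fₕ)sₕ²/nₕ with Wₕ = Nₕ/N, N = 15605.
Public: Wₕ = 0.30842679; term = 0.30842679²·(1 − 0.07562851)·50840/364 = 12.281598.
Private: Wₕ = 0.14027555; term = 0.14027555²·(1 − 0.14481498)·3750/317 = 0.19906553.
Nonprofit: Wₕ = 0.55129766; term = 0.55129766²·(1 − 0.07729862)·40700/665 = 17.163515.
Sum = 29.644179.
SE = √(29.644179) = 5.4446.

5.4446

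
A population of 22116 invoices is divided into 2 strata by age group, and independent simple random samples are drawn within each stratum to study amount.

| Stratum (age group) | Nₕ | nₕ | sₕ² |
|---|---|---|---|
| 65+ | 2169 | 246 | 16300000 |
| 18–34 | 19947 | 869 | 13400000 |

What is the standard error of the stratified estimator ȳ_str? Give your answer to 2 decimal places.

112.08

Var(ȳ_str) = Σₕ Wₕ²(1 − fₕ)sₕ²/nₕ with Wₕ = Nₕ/N, N = 22116.
65+: Wₕ = 0.09807379; term = 0.09807379²·(1 − 0.11341632)·16300000/246 = 565.03867.
18–34: Wₕ = 0.90192621; term = 0.90192621²·(1 − 0.04356545)·13400000/869 = 11997.266.
Sum = 12562.305.
SE = √(12562.305) = 112.08.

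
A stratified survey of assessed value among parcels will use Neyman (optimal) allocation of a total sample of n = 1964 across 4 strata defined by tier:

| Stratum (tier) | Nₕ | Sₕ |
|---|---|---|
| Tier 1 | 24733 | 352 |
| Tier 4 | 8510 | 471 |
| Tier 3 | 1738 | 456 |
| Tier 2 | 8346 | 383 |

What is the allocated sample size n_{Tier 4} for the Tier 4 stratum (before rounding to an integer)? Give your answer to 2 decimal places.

471.29

Neyman allocation: nₕ = n·NₕSₕ / Σⱼ NⱼSⱼ.
Σ NⱼSⱼ = 24733·352 + 8510·471 + 1738·456 + 8346·383 = 1.6703272 × 10^7.
n_{Tier 4} = 1964·8510·471 / (1.6703272 × 10^7) = 471.29.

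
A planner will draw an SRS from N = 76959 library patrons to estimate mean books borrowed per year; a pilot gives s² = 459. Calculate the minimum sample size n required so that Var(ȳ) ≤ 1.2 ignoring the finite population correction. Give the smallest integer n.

Without fpc, n₀ = s²/D = 459/1.2 = 382.5000.
Rounding up, n = 383.

383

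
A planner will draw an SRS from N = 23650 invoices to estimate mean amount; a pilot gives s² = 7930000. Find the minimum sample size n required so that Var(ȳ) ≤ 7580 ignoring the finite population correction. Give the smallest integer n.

Without fpc, n₀ = s²/D = 7930000/7580 = 1046.1741.
Rounding up, n = 1047.

1047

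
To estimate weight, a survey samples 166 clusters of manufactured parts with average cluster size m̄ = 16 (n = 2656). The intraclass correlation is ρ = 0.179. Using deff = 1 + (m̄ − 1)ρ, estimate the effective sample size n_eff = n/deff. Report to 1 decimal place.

720.8

deff = 1 + (16 − 1)·0.179 = 1 + 2.685 = 3.685.
n_eff = 2656 / 3.685 = 720.8.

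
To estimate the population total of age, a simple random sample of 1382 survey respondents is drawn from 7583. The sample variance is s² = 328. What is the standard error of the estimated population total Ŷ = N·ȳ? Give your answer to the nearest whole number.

Var(Ŷ) = N²·Var(ȳ) = N²·(1 − n/N)·s²/n.
f = 1382/7583 = 0.18224977; Var(ȳ) = 0.81775023·328/1382 = 0.19408254.
Var(Ŷ) = 7583² · 0.19408254 = 1.1160113 × 10^7.
SE(Ŷ) = √(1.1160113 × 10^7) = 3341.

3341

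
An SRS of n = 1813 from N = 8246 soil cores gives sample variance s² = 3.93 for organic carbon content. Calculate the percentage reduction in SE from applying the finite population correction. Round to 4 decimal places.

f = n/N = 1813/8246 = 0.21986418.
SE_no-fpc = √(s²/n) = 0.046558328; SE_fpc = √((1−f)s²/n) = 0.041122782.
Ratio = √(1−f) = 0.88325298. Reduction = 100·(1 − 0.88325298) = 11.6747%.

11.6747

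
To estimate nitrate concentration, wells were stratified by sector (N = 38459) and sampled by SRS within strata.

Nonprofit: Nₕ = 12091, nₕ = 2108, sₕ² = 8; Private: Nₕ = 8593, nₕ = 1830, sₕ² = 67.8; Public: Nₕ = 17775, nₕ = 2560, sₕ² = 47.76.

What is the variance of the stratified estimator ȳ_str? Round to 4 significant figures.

Var(ȳ_str) = Σₕ Wₕ²(1 − fₕ)sₕ²/nₕ with Wₕ = Nₕ/N, N = 38459.
Nonprofit: Wₕ = 0.31438675; term = 0.31438675²·(1 − 0.17434455)·8/2108 = 3.0970392 × 10^-4.
Private: Wₕ = 0.22343275; term = 0.22343275²·(1 − 0.21296404)·67.8/1830 = 0.0014556831.
Public: Wₕ = 0.46218050; term = 0.46218050²·(1 − 0.14402250)·47.76/2560 = 0.0034112217.
Sum = 0.0051766087.

0.005177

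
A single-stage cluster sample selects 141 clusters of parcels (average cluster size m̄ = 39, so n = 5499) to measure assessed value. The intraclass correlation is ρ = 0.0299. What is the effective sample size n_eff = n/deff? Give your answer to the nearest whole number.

deff = 1 + (39 − 1)·0.0299 = 1 + 1.1362 = 2.1362.
n_eff = 5499 / 2.1362 = 2574.

2574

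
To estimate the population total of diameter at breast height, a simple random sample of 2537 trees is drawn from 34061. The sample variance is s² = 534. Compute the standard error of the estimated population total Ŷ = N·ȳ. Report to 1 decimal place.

Var(Ŷ) = N²·Var(ȳ) = N²·(1 − n/N)·s²/n.
f = 2537/34061 = 0.07448401; Var(ȳ) = 0.92551599·534/2537 = 0.19480707.
Var(Ŷ) = 34061² · 0.19480707 = 2.2600576 × 10^8.
SE(Ŷ) = √(2.2600576 × 10^8) = 15033.5.

15033.5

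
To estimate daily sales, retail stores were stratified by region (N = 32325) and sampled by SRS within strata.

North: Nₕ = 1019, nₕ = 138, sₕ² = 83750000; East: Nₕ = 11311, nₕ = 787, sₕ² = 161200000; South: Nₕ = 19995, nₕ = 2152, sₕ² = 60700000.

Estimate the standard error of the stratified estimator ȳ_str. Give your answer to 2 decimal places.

182.99

Var(ȳ_str) = Σₕ Wₕ²(1 − fₕ)sₕ²/nₕ with Wₕ = Nₕ/N, N = 32325.
North: Wₕ = 0.03152359; term = 0.03152359²·(1 − 0.13542689)·83750000/138 = 521.40928.
East: Wₕ = 0.34991493; term = 0.34991493²·(1 − 0.06957829)·161200000/787 = 23334.316.
South: Wₕ = 0.61856148; term = 0.61856148²·(1 − 0.10762691)·60700000/2152 = 9630.7174.
Sum = 33486.443.
SE = √(33486.443) = 182.99.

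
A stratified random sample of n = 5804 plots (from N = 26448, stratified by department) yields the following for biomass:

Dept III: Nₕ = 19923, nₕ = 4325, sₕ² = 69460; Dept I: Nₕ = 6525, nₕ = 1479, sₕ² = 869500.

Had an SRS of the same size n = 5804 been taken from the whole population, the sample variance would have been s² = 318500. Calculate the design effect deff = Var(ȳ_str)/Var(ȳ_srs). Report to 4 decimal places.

Var(ȳ_str) = Σ Wₕ²(1−fₕ)sₕ²/nₕ with Wₕ = Nₕ/26448:
  Dept III: (19923/26448)²·(1−4325/19923)·69460/4325 = 7.1348795
  Dept I: (6525/26448)²·(1−1479/6525)·869500/1479 = 27.672188
  → Var(ȳ_str) = 34.807068.
Var(ȳ_srs) = (1 − 5804/26448)·318500/5804 = 42.833449.
deff = 34.807068 / 42.833449 = 0.8126.

0.8126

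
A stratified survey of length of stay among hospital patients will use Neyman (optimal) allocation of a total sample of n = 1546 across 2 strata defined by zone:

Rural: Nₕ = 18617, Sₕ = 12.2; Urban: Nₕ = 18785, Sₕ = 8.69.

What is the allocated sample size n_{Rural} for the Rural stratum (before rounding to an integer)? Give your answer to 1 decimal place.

Neyman allocation: nₕ = n·NₕSₕ / Σⱼ NⱼSⱼ.
Σ NⱼSⱼ = 18617·12.2 + 18785·8.69 = 390369.05.
n_{Rural} = 1546·18617·12.2 / 390369.05 = 899.5.

899.5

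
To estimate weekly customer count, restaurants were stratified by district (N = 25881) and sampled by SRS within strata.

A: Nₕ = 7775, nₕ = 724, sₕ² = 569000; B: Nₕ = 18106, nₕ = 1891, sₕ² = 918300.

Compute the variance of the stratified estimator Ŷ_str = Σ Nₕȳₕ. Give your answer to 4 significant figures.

Var(Ŷ_str) = Σₕ Nₕ²(1 − fₕ)sₕ²/nₕ.
A: 7775²·(1 − 724/7775)·569000/724 = 4.3084873 × 10^10.
B: 18106²·(1 − 1891/18106)·918300/1891 = 1.4257144 × 10^11.
Sum = 1.8565631 × 10^11.

1.857 × 10^11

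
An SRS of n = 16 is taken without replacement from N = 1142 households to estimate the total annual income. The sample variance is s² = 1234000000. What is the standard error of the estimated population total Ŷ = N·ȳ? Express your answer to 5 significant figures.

9.9586 × 10^6

Var(Ŷ) = N²·Var(ȳ) = N²·(1 − n/N)·s²/n.
f = 16/1142 = 0.01401051; Var(ȳ) = 0.98598949·1234000000/16 = 7.604444 × 10^7.
Var(Ŷ) = 1142² · (7.604444 × 10^7) = 9.9174421 × 10^13.
SE(Ŷ) = √(9.9174421 × 10^13) = 9.9586 × 10^6.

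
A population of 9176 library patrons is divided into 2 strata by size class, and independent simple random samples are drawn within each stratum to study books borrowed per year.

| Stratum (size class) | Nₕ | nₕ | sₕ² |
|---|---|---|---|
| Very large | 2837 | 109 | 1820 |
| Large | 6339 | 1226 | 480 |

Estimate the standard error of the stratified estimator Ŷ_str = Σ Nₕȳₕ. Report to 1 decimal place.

Var(Ŷ_str) = Σₕ Nₕ²(1 − fₕ)sₕ²/nₕ.
Very large: 2837²·(1 − 109/2837)·1820/109 = 1.2922561 × 10^8.
Large: 6339²·(1 − 1226/6339)·480/1226 = 1.2689582 × 10^7.
Sum = 1.4191519 × 10^8.
SE = √(1.4191519 × 10^8) = 11912.8.

11912.8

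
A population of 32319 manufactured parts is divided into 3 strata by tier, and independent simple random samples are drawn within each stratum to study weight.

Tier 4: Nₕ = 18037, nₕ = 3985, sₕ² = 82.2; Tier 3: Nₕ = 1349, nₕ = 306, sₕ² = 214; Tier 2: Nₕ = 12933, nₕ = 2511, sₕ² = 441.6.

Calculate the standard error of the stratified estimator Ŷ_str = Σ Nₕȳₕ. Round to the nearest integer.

Var(Ŷ_str) = Σₕ Nₕ²(1 − fₕ)sₕ²/nₕ.
Tier 4: 18037²·(1 − 3985/18037)·82.2/3985 = 5.2281247 × 10^6.
Tier 3: 1349²·(1 − 306/1349)·214/306 = 983985.29.
Tier 2: 12933²·(1 − 2511/12933)·441.6/2511 = 2.3704604 × 10^7.
Sum = 2.9916714 × 10^7.
SE = √(2.9916714 × 10^7) = 5470.

5470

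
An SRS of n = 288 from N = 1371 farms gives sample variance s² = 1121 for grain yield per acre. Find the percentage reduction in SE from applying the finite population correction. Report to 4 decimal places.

f = n/N = 288/1371 = 0.21006565.
SE_no-fpc = √(s²/n) = 1.9729068; SE_fpc = √((1−f)s²/n) = 1.753485.
Ratio = √(1−f) = 0.88878251. Reduction = 100·(1 − 0.88878251) = 11.1217%.

11.1217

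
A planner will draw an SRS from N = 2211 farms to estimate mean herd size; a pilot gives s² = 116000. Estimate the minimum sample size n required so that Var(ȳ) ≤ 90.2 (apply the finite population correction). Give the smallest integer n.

Without fpc, n₀ = s²/D = 116000/90.2 = 1286.0310.
With fpc, (1 − n/N)·s²/n ≤ D requires n ≥ n₀/(1 + n₀/N) = 1286.0310/(1 + 1286.0310/2211) = 813.0939.
Rounding up, n = 814.

814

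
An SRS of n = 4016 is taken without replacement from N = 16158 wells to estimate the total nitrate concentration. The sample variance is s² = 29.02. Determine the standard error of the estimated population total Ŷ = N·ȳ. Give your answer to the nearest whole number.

1191

Var(Ŷ) = N²·Var(ȳ) = N²·(1 − n/N)·s²/n.
f = 4016/16158 = 0.24854561; Var(ȳ) = 0.75145439·29.02/4016 = 0.0054300813.
Var(Ŷ) = 16158² · 0.0054300813 = 1.4176909 × 10^6.
SE(Ŷ) = √(1.4176909 × 10^6) = 1191.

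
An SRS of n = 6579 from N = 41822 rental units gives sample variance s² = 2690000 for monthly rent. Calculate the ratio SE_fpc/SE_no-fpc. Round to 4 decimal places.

0.9180

f = n/N = 6579/41822 = 0.15730955.
SE_no-fpc = √(s²/n) = 20.220701; SE_fpc = √((1−f)s²/n) = 18.562234.
Ratio = √(1−f) = 0.91798173.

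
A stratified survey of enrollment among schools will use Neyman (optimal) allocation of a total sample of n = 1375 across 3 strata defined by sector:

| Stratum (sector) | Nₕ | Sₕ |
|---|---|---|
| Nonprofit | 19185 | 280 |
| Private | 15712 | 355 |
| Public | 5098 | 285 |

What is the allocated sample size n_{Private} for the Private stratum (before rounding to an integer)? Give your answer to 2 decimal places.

Neyman allocation: nₕ = n·NₕSₕ / Σⱼ NⱼSⱼ.
Σ NⱼSⱼ = 19185·280 + 15712·355 + 5098·285 = 1.240249 × 10^7.
n_{Private} = 1375·15712·355 / (1.240249 × 10^7) = 618.38.

618.38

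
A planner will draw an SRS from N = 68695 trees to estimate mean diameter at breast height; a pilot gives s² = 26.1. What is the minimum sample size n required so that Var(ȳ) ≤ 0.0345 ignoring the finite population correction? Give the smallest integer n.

757

Without fpc, n₀ = s²/D = 26.1/0.0345 = 756.5217.
Rounding up, n = 757.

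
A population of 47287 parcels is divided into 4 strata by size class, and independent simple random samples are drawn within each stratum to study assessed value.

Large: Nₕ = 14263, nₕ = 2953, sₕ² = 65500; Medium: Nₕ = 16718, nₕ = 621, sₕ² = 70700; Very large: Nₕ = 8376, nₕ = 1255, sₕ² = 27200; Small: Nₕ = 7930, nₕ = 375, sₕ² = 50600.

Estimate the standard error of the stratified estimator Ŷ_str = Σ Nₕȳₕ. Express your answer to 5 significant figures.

208790

Var(Ŷ_str) = Σₕ Nₕ²(1 − fₕ)sₕ²/nₕ.
Large: 14263²·(1 − 2953/14263)·65500/2953 = 3.5780907 × 10^9.
Medium: 16718²·(1 − 621/16718)·70700/621 = 3.0637765 × 10^10.
Very large: 8376²·(1 − 1255/8376)·27200/1255 = 1.2927151 × 10^9.
Small: 7930²·(1 − 375/7930)·50600/375 = 8.0840112 × 10^9.
Sum = 4.3592582 × 10^10.
SE = √(4.3592582 × 10^10) = 208790.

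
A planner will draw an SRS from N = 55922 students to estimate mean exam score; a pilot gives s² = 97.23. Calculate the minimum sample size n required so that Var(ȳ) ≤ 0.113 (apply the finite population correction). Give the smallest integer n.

848

Without fpc, n₀ = s²/D = 97.23/0.113 = 860.4425.
With fpc, (1 − n/N)·s²/n ≤ D requires n ≥ n₀/(1 + n₀/N) = 860.4425/(1 + 860.4425/55922) = 847.4039.
Rounding up, n = 848.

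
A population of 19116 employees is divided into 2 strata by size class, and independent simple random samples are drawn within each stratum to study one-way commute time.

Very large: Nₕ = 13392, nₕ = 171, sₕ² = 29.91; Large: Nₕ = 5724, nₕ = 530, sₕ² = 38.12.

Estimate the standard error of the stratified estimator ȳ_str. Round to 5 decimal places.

Var(ȳ_str) = Σₕ Wₕ²(1 − fₕ)sₕ²/nₕ with Wₕ = Nₕ/N, N = 19116.
Very large: Wₕ = 0.70056497; term = 0.70056497²·(1 − 0.01276882)·29.91/171 = 0.084749278.
Large: Wₕ = 0.29943503; term = 0.29943503²·(1 − 0.09259259)·38.12/530 = 0.0058517336.
Sum = 0.090601012.
SE = √(0.090601012) = 0.30100.

0.30100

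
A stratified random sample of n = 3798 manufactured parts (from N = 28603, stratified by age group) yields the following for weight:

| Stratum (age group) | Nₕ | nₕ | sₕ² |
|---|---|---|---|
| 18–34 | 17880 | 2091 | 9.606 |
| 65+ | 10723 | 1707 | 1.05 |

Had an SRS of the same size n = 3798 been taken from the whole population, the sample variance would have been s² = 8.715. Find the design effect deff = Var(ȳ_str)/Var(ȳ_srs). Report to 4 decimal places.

Var(ȳ_str) = Σ Wₕ²(1−fₕ)sₕ²/nₕ with Wₕ = Nₕ/28603:
  18–34: (17880/28603)²·(1−2091/17880)·9.606/2091 = 0.0015852126
  65+: (10723/28603)²·(1−1707/10723)·1.05/1707 = 7.2688016 × 10^-5
  → Var(ȳ_str) = 0.0016579006.
Var(ȳ_srs) = (1 − 3798/28603)·8.715/3798 = 0.0019899404.
deff = 0.0016579006 / 0.0019899404 = 0.8331.

0.8331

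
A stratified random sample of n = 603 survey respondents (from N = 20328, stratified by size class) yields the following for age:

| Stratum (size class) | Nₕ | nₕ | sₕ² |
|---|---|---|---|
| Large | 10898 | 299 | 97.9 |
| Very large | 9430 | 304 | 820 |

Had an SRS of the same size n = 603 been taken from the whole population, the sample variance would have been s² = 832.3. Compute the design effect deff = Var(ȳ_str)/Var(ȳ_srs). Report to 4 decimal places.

0.4878

Var(ȳ_str) = Σ Wₕ²(1−fₕ)sₕ²/nₕ with Wₕ = Nₕ/20328:
  Large: (10898/20328)²·(1−299/10898)·97.9/299 = 0.091523769
  Very large: (9430/20328)²·(1−304/9430)·820/304 = 0.56175005
  → Var(ȳ_str) = 0.65327382.
Var(ȳ_srs) = (1 − 603/20328)·832.3/603 = 1.3393218.
deff = 0.65327382 / 1.3393218 = 0.4878.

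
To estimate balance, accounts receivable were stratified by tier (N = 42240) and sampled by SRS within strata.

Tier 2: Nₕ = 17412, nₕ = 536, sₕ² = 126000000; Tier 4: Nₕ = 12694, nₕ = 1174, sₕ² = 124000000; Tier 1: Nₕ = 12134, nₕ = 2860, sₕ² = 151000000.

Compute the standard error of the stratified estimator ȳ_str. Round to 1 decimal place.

225.2

Var(ȳ_str) = Σₕ Wₕ²(1 − fₕ)sₕ²/nₕ with Wₕ = Nₕ/N, N = 42240.
Tier 2: Wₕ = 0.41221591; term = 0.41221591²·(1 − 0.03078337)·126000000/536 = 38714.719.
Tier 4: Wₕ = 0.30052083; term = 0.30052083²·(1 − 0.09248464)·124000000/1174 = 8656.7872.
Tier 1: Wₕ = 0.28726326; term = 0.28726326²·(1 − 0.23570134)·151000000/2860 = 3329.9229.
Sum = 50701.429.
SE = √(50701.429) = 225.2.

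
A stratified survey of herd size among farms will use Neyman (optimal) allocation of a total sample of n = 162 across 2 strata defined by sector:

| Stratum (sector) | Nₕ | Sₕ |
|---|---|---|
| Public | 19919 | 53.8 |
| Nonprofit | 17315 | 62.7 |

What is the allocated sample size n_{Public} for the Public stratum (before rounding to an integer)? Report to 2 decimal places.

80.47

Neyman allocation: nₕ = n·NₕSₕ / Σⱼ NⱼSⱼ.
Σ NⱼSⱼ = 19919·53.8 + 17315·62.7 = 2.1572927 × 10^6.
n_{Public} = 162·19919·53.8 / (2.1572927 × 10^6) = 80.47.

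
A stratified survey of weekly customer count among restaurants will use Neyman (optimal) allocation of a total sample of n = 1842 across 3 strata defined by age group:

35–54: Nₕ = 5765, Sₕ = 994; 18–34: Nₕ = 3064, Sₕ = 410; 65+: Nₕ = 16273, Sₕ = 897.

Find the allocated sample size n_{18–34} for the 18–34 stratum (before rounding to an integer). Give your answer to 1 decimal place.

Neyman allocation: nₕ = n·NₕSₕ / Σⱼ NⱼSⱼ.
Σ NⱼSⱼ = 5765·994 + 3064·410 + 16273·897 = 2.1583531 × 10^7.
n_{18–34} = 1842·3064·410 / (2.1583531 × 10^7) = 107.2.

107.2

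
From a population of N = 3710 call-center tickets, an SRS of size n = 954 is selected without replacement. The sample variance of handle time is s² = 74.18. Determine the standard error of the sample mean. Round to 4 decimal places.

Under SRS without replacement, Var(ȳ) = (1 − f)·s²/n with f = n/N = 954/3710 = 0.25714286.
Var(ȳ) = (1 − 0.25714286)·74.18/954 = 0.74285714·0.077756813 = 0.057762204.
SE(ȳ) = √(0.057762204) = 0.2403.

0.2403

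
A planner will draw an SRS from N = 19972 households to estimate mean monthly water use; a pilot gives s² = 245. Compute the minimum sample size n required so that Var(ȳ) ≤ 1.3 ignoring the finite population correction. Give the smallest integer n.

189

Without fpc, n₀ = s²/D = 245/1.3 = 188.4615.
Rounding up, n = 189.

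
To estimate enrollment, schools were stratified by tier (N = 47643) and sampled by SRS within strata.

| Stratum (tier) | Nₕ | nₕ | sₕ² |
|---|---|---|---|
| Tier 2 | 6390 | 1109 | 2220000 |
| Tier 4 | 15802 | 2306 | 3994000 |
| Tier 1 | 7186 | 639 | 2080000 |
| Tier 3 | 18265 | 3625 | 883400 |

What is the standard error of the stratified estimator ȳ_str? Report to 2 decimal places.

16.99

Var(ȳ_str) = Σₕ Wₕ²(1 − fₕ)sₕ²/nₕ with Wₕ = Nₕ/N, N = 47643.
Tier 2: Wₕ = 0.13412254; term = 0.13412254²·(1 − 0.17355243)·2220000/1109 = 29.760502.
Tier 4: Wₕ = 0.33167517; term = 0.33167517²·(1 − 0.14593089)·3994000/2306 = 162.73002.
Tier 1: Wₕ = 0.15083013; term = 0.15083013²·(1 − 0.08892291)·2080000/639 = 67.467378.
Tier 3: Wₕ = 0.38337216; term = 0.38337216²·(1 − 0.19846701)·883400/3625 = 28.708595.
Sum = 288.6665.
SE = √(288.6665) = 16.99.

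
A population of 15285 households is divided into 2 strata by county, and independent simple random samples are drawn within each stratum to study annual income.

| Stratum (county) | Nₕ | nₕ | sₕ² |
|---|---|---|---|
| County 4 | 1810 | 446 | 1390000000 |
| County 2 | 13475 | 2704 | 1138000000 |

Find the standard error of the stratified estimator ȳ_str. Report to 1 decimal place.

542.6

Var(ȳ_str) = Σₕ Wₕ²(1 − fₕ)sₕ²/nₕ with Wₕ = Nₕ/N, N = 15285.
County 4: Wₕ = 0.11841675; term = 0.11841675²·(1 − 0.24640884)·1390000000/446 = 32933.812.
County 2: Wₕ = 0.88158325; term = 0.88158325²·(1 − 0.20066790)·1138000000/2704 = 261450.51.
Sum = 294384.32.
SE = √(294384.32) = 542.6.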